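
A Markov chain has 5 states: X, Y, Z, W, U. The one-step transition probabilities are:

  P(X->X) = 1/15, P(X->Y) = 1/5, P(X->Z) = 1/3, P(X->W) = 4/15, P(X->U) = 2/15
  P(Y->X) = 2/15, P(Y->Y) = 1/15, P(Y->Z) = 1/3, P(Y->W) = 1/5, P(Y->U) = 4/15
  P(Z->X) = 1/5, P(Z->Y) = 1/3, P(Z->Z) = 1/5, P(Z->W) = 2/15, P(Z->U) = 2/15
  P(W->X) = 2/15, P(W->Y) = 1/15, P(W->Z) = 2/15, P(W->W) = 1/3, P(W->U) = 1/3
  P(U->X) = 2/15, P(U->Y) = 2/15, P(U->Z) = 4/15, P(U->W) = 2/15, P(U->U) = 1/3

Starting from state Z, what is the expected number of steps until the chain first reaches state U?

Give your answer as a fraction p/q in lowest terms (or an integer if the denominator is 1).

Answer: 11844/2395

Derivation:
Let h_i = expected steps to first reach U from state i.
Boundary: h_U = 0.
First-step equations for the other states:
  h_X = 1 + 1/15*h_X + 1/5*h_Y + 1/3*h_Z + 4/15*h_W + 2/15*h_U
  h_Y = 1 + 2/15*h_X + 1/15*h_Y + 1/3*h_Z + 1/5*h_W + 4/15*h_U
  h_Z = 1 + 1/5*h_X + 1/3*h_Y + 1/5*h_Z + 2/15*h_W + 2/15*h_U
  h_W = 1 + 2/15*h_X + 1/15*h_Y + 2/15*h_Z + 1/3*h_W + 1/3*h_U

Substituting h_U = 0 and rearranging gives the linear system (I - Q) h = 1:
  [14/15, -1/5, -1/3, -4/15] . (h_X, h_Y, h_Z, h_W) = 1
  [-2/15, 14/15, -1/3, -1/5] . (h_X, h_Y, h_Z, h_W) = 1
  [-1/5, -1/3, 4/5, -2/15] . (h_X, h_Y, h_Z, h_W) = 1
  [-2/15, -1/15, -2/15, 2/3] . (h_X, h_Y, h_Z, h_W) = 1

Solving yields:
  h_X = 11712/2395
  h_Y = 10473/2395
  h_Z = 11844/2395
  h_W = 9351/2395

Starting state is Z, so the expected hitting time is h_Z = 11844/2395.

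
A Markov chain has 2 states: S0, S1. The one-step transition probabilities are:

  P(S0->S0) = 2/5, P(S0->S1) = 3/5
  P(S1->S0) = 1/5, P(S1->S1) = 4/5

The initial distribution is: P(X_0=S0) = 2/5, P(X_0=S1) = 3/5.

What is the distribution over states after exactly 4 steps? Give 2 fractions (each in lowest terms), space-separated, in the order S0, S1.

Answer: 782/3125 2343/3125

Derivation:
Propagating the distribution step by step (d_{t+1} = d_t * P):
d_0 = (S0=2/5, S1=3/5)
  d_1[S0] = 2/5*2/5 + 3/5*1/5 = 7/25
  d_1[S1] = 2/5*3/5 + 3/5*4/5 = 18/25
d_1 = (S0=7/25, S1=18/25)
  d_2[S0] = 7/25*2/5 + 18/25*1/5 = 32/125
  d_2[S1] = 7/25*3/5 + 18/25*4/5 = 93/125
d_2 = (S0=32/125, S1=93/125)
  d_3[S0] = 32/125*2/5 + 93/125*1/5 = 157/625
  d_3[S1] = 32/125*3/5 + 93/125*4/5 = 468/625
d_3 = (S0=157/625, S1=468/625)
  d_4[S0] = 157/625*2/5 + 468/625*1/5 = 782/3125
  d_4[S1] = 157/625*3/5 + 468/625*4/5 = 2343/3125
d_4 = (S0=782/3125, S1=2343/3125)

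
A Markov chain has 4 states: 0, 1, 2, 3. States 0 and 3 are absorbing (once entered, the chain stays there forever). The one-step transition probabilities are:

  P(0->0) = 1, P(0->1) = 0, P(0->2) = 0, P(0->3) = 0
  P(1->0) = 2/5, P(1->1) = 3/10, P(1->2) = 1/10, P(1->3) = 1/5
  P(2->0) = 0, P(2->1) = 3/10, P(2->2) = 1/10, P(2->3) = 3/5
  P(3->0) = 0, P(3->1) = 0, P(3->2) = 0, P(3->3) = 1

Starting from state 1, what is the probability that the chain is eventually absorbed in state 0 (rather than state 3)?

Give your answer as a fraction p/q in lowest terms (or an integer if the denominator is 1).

Answer: 3/5

Derivation:
Let a_i = P(absorbed in 0 | start in state i).
Boundary conditions: a_0 = 1, a_3 = 0.
For each transient state i, a_i = sum_j P(i->j) * a_j:
  a_1 = 2/5*a_0 + 3/10*a_1 + 1/10*a_2 + 1/5*a_3
  a_2 = 0*a_0 + 3/10*a_1 + 1/10*a_2 + 3/5*a_3

Substituting a_0 = 1 and a_3 = 0, rearrange to (I - Q) a = r where r[i] = P(i -> 0):
  [7/10, -1/10] . (a_1, a_2) = 2/5
  [-3/10, 9/10] . (a_1, a_2) = 0

Solving yields:
  a_1 = 3/5
  a_2 = 1/5

Starting state is 1, so the absorption probability is a_1 = 3/5.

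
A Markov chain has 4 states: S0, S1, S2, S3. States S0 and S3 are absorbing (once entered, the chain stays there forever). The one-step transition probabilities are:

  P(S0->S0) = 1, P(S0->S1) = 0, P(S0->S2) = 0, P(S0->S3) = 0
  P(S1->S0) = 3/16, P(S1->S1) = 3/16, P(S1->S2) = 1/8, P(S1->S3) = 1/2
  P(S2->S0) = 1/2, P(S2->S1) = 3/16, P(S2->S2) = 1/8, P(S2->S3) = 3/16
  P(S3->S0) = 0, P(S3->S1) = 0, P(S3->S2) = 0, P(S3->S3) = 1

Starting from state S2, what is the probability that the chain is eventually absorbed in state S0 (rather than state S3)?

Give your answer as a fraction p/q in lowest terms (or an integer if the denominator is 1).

Let a_i = P(absorbed in S0 | start in state i).
Boundary conditions: a_S0 = 1, a_S3 = 0.
For each transient state i, a_i = sum_j P(i->j) * a_j:
  a_S1 = 3/16*a_S0 + 3/16*a_S1 + 1/8*a_S2 + 1/2*a_S3
  a_S2 = 1/2*a_S0 + 3/16*a_S1 + 1/8*a_S2 + 3/16*a_S3

Substituting a_S0 = 1 and a_S3 = 0, rearrange to (I - Q) a = r where r[i] = P(i -> S0):
  [13/16, -1/8] . (a_S1, a_S2) = 3/16
  [-3/16, 7/8] . (a_S1, a_S2) = 1/2

Solving yields:
  a_S1 = 29/88
  a_S2 = 113/176

Starting state is S2, so the absorption probability is a_S2 = 113/176.

Answer: 113/176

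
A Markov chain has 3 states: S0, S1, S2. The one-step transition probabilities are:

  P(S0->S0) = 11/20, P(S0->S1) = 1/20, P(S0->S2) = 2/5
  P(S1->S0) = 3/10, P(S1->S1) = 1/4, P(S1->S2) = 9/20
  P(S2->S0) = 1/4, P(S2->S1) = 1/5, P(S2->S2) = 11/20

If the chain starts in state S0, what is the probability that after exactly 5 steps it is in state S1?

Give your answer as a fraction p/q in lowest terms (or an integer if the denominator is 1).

Computing P^5 by repeated multiplication:
P^1 =
  S0: [11/20, 1/20, 2/5]
  S1: [3/10, 1/4, 9/20]
  S2: [1/4, 1/5, 11/20]
P^2 =
  S0: [167/400, 3/25, 37/80]
  S1: [141/400, 67/400, 12/25]
  S2: [67/200, 69/400, 197/400]
P^3 =
  S0: [61/160, 1147/8000, 3803/8000]
  S1: [2913/8000, 311/2000, 3843/8000]
  S2: [2873/8000, 1267/8000, 193/400]
P^4 =
  S0: [59447/160000, 23997/160000, 19139/40000]
  S1: [29361/80000, 4901/32000, 76773/160000]
  S2: [11701/32000, 3081/20000, 76847/160000]
P^5 =
  S0: [1180679/3200000, 60707/400000, 306733/640000]
  S1: [1176837/3200000, 488339/3200000, 191853/400000]
  S2: [587839/1600000, 489133/3200000, 1535189/3200000]

(P^5)[S0 -> S1] = 60707/400000

Answer: 60707/400000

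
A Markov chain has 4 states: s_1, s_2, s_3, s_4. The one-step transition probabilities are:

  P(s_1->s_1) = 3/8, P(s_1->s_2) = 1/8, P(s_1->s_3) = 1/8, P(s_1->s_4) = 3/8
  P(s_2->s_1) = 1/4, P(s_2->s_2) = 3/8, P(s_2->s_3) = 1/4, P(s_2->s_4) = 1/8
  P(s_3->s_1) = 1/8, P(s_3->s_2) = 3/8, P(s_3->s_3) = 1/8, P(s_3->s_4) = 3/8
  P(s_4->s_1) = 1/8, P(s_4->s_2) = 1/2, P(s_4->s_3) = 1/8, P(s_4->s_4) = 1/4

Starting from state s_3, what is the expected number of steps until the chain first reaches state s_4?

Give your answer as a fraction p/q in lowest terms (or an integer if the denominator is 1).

Let h_i = expected steps to first reach s_4 from state i.
Boundary: h_s_4 = 0.
First-step equations for the other states:
  h_s_1 = 1 + 3/8*h_s_1 + 1/8*h_s_2 + 1/8*h_s_3 + 3/8*h_s_4
  h_s_2 = 1 + 1/4*h_s_1 + 3/8*h_s_2 + 1/4*h_s_3 + 1/8*h_s_4
  h_s_3 = 1 + 1/8*h_s_1 + 3/8*h_s_2 + 1/8*h_s_3 + 3/8*h_s_4

Substituting h_s_4 = 0 and rearranging gives the linear system (I - Q) h = 1:
  [5/8, -1/8, -1/8] . (h_s_1, h_s_2, h_s_3) = 1
  [-1/4, 5/8, -1/4] . (h_s_1, h_s_2, h_s_3) = 1
  [-1/8, -3/8, 7/8] . (h_s_1, h_s_2, h_s_3) = 1

Solving yields:
  h_s_1 = 184/59
  h_s_2 = 248/59
  h_s_3 = 200/59

Starting state is s_3, so the expected hitting time is h_s_3 = 200/59.

Answer: 200/59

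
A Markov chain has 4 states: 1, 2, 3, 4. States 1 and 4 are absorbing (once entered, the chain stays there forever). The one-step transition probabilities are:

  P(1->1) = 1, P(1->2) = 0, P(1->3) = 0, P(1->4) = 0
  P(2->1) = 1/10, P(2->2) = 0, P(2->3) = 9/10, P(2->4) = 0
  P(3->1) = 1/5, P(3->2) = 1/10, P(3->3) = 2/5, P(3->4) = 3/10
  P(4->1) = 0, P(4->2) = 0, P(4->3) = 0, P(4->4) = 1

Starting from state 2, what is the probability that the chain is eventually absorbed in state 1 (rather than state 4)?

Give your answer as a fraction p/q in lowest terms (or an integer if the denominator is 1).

Answer: 8/17

Derivation:
Let a_i = P(absorbed in 1 | start in state i).
Boundary conditions: a_1 = 1, a_4 = 0.
For each transient state i, a_i = sum_j P(i->j) * a_j:
  a_2 = 1/10*a_1 + 0*a_2 + 9/10*a_3 + 0*a_4
  a_3 = 1/5*a_1 + 1/10*a_2 + 2/5*a_3 + 3/10*a_4

Substituting a_1 = 1 and a_4 = 0, rearrange to (I - Q) a = r where r[i] = P(i -> 1):
  [1, -9/10] . (a_2, a_3) = 1/10
  [-1/10, 3/5] . (a_2, a_3) = 1/5

Solving yields:
  a_2 = 8/17
  a_3 = 7/17

Starting state is 2, so the absorption probability is a_2 = 8/17.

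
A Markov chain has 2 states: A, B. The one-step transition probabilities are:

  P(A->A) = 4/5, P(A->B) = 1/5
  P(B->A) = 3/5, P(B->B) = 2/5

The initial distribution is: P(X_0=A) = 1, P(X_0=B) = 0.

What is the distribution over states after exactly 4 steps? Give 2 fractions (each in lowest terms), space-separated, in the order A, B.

Answer: 469/625 156/625

Derivation:
Propagating the distribution step by step (d_{t+1} = d_t * P):
d_0 = (A=1, B=0)
  d_1[A] = 1*4/5 + 0*3/5 = 4/5
  d_1[B] = 1*1/5 + 0*2/5 = 1/5
d_1 = (A=4/5, B=1/5)
  d_2[A] = 4/5*4/5 + 1/5*3/5 = 19/25
  d_2[B] = 4/5*1/5 + 1/5*2/5 = 6/25
d_2 = (A=19/25, B=6/25)
  d_3[A] = 19/25*4/5 + 6/25*3/5 = 94/125
  d_3[B] = 19/25*1/5 + 6/25*2/5 = 31/125
d_3 = (A=94/125, B=31/125)
  d_4[A] = 94/125*4/5 + 31/125*3/5 = 469/625
  d_4[B] = 94/125*1/5 + 31/125*2/5 = 156/625
d_4 = (A=469/625, B=156/625)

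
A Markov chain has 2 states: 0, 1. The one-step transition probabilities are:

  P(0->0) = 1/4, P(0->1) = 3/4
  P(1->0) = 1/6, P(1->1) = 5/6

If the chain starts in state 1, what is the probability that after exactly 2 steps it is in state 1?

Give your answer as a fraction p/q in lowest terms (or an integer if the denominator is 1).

Computing P^2 by repeated multiplication:
P^1 =
  0: [1/4, 3/4]
  1: [1/6, 5/6]
P^2 =
  0: [3/16, 13/16]
  1: [13/72, 59/72]

(P^2)[1 -> 1] = 59/72

Answer: 59/72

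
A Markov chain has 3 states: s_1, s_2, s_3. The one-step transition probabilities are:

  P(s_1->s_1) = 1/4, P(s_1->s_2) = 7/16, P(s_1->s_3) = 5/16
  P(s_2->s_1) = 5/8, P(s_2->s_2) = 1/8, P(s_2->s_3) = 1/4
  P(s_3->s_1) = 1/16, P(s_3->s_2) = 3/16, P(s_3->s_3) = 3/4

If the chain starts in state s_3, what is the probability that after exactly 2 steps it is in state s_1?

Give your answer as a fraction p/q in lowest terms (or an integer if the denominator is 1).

Answer: 23/128

Derivation:
Computing P^2 by repeated multiplication:
P^1 =
  s_1: [1/4, 7/16, 5/16]
  s_2: [5/8, 1/8, 1/4]
  s_3: [1/16, 3/16, 3/4]
P^2 =
  s_1: [91/256, 57/256, 27/64]
  s_2: [1/4, 43/128, 53/128]
  s_3: [23/128, 49/256, 161/256]

(P^2)[s_3 -> s_1] = 23/128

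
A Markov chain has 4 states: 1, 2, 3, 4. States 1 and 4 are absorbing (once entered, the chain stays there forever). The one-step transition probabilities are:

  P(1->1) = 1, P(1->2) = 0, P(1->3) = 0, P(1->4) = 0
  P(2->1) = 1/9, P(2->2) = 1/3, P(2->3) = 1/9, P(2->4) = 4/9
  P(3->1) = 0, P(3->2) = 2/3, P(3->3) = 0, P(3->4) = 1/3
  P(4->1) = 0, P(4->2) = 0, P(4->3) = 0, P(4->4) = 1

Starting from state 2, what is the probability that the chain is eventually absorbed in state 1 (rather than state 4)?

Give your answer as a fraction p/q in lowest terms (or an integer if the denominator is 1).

Let a_i = P(absorbed in 1 | start in state i).
Boundary conditions: a_1 = 1, a_4 = 0.
For each transient state i, a_i = sum_j P(i->j) * a_j:
  a_2 = 1/9*a_1 + 1/3*a_2 + 1/9*a_3 + 4/9*a_4
  a_3 = 0*a_1 + 2/3*a_2 + 0*a_3 + 1/3*a_4

Substituting a_1 = 1 and a_4 = 0, rearrange to (I - Q) a = r where r[i] = P(i -> 1):
  [2/3, -1/9] . (a_2, a_3) = 1/9
  [-2/3, 1] . (a_2, a_3) = 0

Solving yields:
  a_2 = 3/16
  a_3 = 1/8

Starting state is 2, so the absorption probability is a_2 = 3/16.

Answer: 3/16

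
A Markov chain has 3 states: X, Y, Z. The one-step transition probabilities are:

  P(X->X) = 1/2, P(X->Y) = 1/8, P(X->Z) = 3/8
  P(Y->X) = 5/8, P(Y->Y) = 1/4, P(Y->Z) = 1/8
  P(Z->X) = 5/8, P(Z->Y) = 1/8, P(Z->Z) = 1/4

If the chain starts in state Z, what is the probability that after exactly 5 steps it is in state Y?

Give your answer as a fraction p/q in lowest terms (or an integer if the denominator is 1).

Answer: 4681/32768

Derivation:
Computing P^5 by repeated multiplication:
P^1 =
  X: [1/2, 1/8, 3/8]
  Y: [5/8, 1/4, 1/8]
  Z: [5/8, 1/8, 1/4]
P^2 =
  X: [9/16, 9/64, 19/64]
  Y: [35/64, 5/32, 19/64]
  Z: [35/64, 9/64, 5/16]
P^3 =
  X: [71/128, 73/512, 155/512]
  Y: [285/512, 37/256, 153/512]
  Z: [285/512, 73/512, 77/256]
P^4 =
  X: [569/1024, 585/4096, 1235/4096]
  Y: [2275/4096, 293/2048, 1235/4096]
  Z: [2275/4096, 585/4096, 309/1024]
P^5 =
  X: [4551/8192, 4681/32768, 9883/32768]
  Y: [18205/32768, 2341/16384, 9881/32768]
  Z: [18205/32768, 4681/32768, 4941/16384]

(P^5)[Z -> Y] = 4681/32768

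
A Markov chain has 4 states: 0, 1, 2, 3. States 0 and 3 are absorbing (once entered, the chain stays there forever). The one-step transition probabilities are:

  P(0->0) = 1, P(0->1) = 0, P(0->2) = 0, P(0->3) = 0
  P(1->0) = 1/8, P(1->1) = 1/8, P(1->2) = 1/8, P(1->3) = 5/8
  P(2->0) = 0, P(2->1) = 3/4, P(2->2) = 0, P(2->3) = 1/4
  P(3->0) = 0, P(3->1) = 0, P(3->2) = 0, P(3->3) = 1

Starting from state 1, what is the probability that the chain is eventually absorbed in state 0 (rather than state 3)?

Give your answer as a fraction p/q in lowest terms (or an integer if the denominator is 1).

Let a_i = P(absorbed in 0 | start in state i).
Boundary conditions: a_0 = 1, a_3 = 0.
For each transient state i, a_i = sum_j P(i->j) * a_j:
  a_1 = 1/8*a_0 + 1/8*a_1 + 1/8*a_2 + 5/8*a_3
  a_2 = 0*a_0 + 3/4*a_1 + 0*a_2 + 1/4*a_3

Substituting a_0 = 1 and a_3 = 0, rearrange to (I - Q) a = r where r[i] = P(i -> 0):
  [7/8, -1/8] . (a_1, a_2) = 1/8
  [-3/4, 1] . (a_1, a_2) = 0

Solving yields:
  a_1 = 4/25
  a_2 = 3/25

Starting state is 1, so the absorption probability is a_1 = 4/25.

Answer: 4/25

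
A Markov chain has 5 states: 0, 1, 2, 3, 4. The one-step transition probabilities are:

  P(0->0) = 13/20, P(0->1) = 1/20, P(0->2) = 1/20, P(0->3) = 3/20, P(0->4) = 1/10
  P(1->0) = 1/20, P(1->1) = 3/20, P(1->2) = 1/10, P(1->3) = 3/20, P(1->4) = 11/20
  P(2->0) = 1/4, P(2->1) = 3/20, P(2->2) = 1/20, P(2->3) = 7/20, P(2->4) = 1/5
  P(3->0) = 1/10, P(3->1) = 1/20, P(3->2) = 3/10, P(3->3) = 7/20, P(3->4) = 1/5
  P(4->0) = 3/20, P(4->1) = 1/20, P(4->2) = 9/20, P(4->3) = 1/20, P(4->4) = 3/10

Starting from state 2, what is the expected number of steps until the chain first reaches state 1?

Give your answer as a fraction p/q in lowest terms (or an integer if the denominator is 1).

Answer: 700/53

Derivation:
Let h_i = expected steps to first reach 1 from state i.
Boundary: h_1 = 0.
First-step equations for the other states:
  h_0 = 1 + 13/20*h_0 + 1/20*h_1 + 1/20*h_2 + 3/20*h_3 + 1/10*h_4
  h_2 = 1 + 1/4*h_0 + 3/20*h_1 + 1/20*h_2 + 7/20*h_3 + 1/5*h_4
  h_3 = 1 + 1/10*h_0 + 1/20*h_1 + 3/10*h_2 + 7/20*h_3 + 1/5*h_4
  h_4 = 1 + 3/20*h_0 + 1/20*h_1 + 9/20*h_2 + 1/20*h_3 + 3/10*h_4

Substituting h_1 = 0 and rearranging gives the linear system (I - Q) h = 1:
  [7/20, -1/20, -3/20, -1/10] . (h_0, h_2, h_3, h_4) = 1
  [-1/4, 19/20, -7/20, -1/5] . (h_0, h_2, h_3, h_4) = 1
  [-1/10, -3/10, 13/20, -1/5] . (h_0, h_2, h_3, h_4) = 1
  [-3/20, -9/20, -1/20, 7/10] . (h_0, h_2, h_3, h_4) = 1

Solving yields:
  h_0 = 22900/1537
  h_2 = 700/53
  h_3 = 21940/1537
  h_4 = 21720/1537

Starting state is 2, so the expected hitting time is h_2 = 700/53.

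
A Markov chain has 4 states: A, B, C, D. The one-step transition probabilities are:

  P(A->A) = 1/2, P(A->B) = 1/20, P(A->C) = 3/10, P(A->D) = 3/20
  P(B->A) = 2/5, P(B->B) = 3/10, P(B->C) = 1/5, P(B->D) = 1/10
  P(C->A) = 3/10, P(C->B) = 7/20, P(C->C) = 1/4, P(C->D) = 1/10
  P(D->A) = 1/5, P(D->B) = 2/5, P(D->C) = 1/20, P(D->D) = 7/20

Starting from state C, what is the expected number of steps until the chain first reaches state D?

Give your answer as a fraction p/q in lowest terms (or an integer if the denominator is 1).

Answer: 1740/209

Derivation:
Let h_i = expected steps to first reach D from state i.
Boundary: h_D = 0.
First-step equations for the other states:
  h_A = 1 + 1/2*h_A + 1/20*h_B + 3/10*h_C + 3/20*h_D
  h_B = 1 + 2/5*h_A + 3/10*h_B + 1/5*h_C + 1/10*h_D
  h_C = 1 + 3/10*h_A + 7/20*h_B + 1/4*h_C + 1/10*h_D

Substituting h_D = 0 and rearranging gives the linear system (I - Q) h = 1:
  [1/2, -1/20, -3/10] . (h_A, h_B, h_C) = 1
  [-2/5, 7/10, -1/5] . (h_A, h_B, h_C) = 1
  [-3/10, -7/20, 3/4] . (h_A, h_B, h_C) = 1

Solving yields:
  h_A = 1635/209
  h_B = 1730/209
  h_C = 1740/209

Starting state is C, so the expected hitting time is h_C = 1740/209.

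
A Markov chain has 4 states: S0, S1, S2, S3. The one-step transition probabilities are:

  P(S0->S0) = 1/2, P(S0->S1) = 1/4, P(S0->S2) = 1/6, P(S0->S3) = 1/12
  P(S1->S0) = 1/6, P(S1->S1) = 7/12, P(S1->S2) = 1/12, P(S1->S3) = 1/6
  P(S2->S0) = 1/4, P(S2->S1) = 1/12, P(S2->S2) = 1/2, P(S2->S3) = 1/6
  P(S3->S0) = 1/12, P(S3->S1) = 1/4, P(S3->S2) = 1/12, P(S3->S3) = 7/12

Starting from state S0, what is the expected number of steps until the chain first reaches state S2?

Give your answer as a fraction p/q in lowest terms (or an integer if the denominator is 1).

Answer: 576/67

Derivation:
Let h_i = expected steps to first reach S2 from state i.
Boundary: h_S2 = 0.
First-step equations for the other states:
  h_S0 = 1 + 1/2*h_S0 + 1/4*h_S1 + 1/6*h_S2 + 1/12*h_S3
  h_S1 = 1 + 1/6*h_S0 + 7/12*h_S1 + 1/12*h_S2 + 1/6*h_S3
  h_S3 = 1 + 1/12*h_S0 + 1/4*h_S1 + 1/12*h_S2 + 7/12*h_S3

Substituting h_S2 = 0 and rearranging gives the linear system (I - Q) h = 1:
  [1/2, -1/4, -1/12] . (h_S0, h_S1, h_S3) = 1
  [-1/6, 5/12, -1/6] . (h_S0, h_S1, h_S3) = 1
  [-1/12, -1/4, 5/12] . (h_S0, h_S1, h_S3) = 1

Solving yields:
  h_S0 = 576/67
  h_S1 = 660/67
  h_S3 = 672/67

Starting state is S0, so the expected hitting time is h_S0 = 576/67.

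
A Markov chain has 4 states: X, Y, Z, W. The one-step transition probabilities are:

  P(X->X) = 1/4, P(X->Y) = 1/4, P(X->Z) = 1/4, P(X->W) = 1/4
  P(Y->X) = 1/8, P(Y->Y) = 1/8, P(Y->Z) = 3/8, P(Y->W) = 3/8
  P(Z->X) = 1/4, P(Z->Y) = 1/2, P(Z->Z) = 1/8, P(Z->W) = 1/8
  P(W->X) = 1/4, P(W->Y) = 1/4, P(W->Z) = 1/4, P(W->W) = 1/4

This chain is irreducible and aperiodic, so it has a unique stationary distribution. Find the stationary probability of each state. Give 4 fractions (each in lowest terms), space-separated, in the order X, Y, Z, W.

Answer: 17/79 22/79 20/79 20/79

Derivation:
The stationary distribution satisfies pi = pi * P, i.e.:
  pi_X = 1/4*pi_X + 1/8*pi_Y + 1/4*pi_Z + 1/4*pi_W
  pi_Y = 1/4*pi_X + 1/8*pi_Y + 1/2*pi_Z + 1/4*pi_W
  pi_Z = 1/4*pi_X + 3/8*pi_Y + 1/8*pi_Z + 1/4*pi_W
  pi_W = 1/4*pi_X + 3/8*pi_Y + 1/8*pi_Z + 1/4*pi_W
with normalization: pi_X + pi_Y + pi_Z + pi_W = 1.

Using the first 3 balance equations plus normalization, the linear system A*pi = b is:
  [-3/4, 1/8, 1/4, 1/4] . pi = 0
  [1/4, -7/8, 1/2, 1/4] . pi = 0
  [1/4, 3/8, -7/8, 1/4] . pi = 0
  [1, 1, 1, 1] . pi = 1

Solving yields:
  pi_X = 17/79
  pi_Y = 22/79
  pi_Z = 20/79
  pi_W = 20/79

Verification (pi * P):
  17/79*1/4 + 22/79*1/8 + 20/79*1/4 + 20/79*1/4 = 17/79 = pi_X  (ok)
  17/79*1/4 + 22/79*1/8 + 20/79*1/2 + 20/79*1/4 = 22/79 = pi_Y  (ok)
  17/79*1/4 + 22/79*3/8 + 20/79*1/8 + 20/79*1/4 = 20/79 = pi_Z  (ok)
  17/79*1/4 + 22/79*3/8 + 20/79*1/8 + 20/79*1/4 = 20/79 = pi_W  (ok)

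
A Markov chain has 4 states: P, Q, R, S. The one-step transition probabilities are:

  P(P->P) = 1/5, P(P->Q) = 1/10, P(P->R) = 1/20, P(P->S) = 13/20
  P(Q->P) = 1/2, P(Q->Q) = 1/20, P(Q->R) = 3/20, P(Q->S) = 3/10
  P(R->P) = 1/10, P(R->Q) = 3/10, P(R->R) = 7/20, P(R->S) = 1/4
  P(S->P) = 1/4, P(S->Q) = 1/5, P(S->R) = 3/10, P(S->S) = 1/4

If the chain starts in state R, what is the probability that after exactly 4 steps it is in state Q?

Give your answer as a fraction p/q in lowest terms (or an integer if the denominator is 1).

Answer: 687/4000

Derivation:
Computing P^4 by repeated multiplication:
P^1 =
  P: [1/5, 1/10, 1/20, 13/20]
  Q: [1/2, 1/20, 3/20, 3/10]
  R: [1/10, 3/10, 7/20, 1/4]
  S: [1/4, 1/5, 3/10, 1/4]
P^2 =
  P: [103/400, 17/100, 19/80, 67/200]
  Q: [43/200, 63/400, 7/40, 181/400]
  R: [107/400, 9/50, 99/400, 61/200]
  S: [97/400, 7/40, 89/400, 9/25]
P^3 =
  P: [61/250, 69/400, 111/500, 723/2000]
  Q: [2019/8000, 1379/8000, 1851/8000, 2751/8000]
  R: [489/2000, 171/1000, 437/2000, 183/500]
  S: [993/4000, 687/4000, 897/4000, 1423/4000]
P^4 =
  P: [1981/8000, 6877/40000, 8969/40000, 14249/40000]
  Q: [39323/160000, 27527/160000, 35619/160000, 57531/160000]
  R: [991/4000, 687/4000, 4483/20000, 7127/20000]
  S: [19751/80000, 13747/80000, 17871/80000, 28631/80000]

(P^4)[R -> Q] = 687/4000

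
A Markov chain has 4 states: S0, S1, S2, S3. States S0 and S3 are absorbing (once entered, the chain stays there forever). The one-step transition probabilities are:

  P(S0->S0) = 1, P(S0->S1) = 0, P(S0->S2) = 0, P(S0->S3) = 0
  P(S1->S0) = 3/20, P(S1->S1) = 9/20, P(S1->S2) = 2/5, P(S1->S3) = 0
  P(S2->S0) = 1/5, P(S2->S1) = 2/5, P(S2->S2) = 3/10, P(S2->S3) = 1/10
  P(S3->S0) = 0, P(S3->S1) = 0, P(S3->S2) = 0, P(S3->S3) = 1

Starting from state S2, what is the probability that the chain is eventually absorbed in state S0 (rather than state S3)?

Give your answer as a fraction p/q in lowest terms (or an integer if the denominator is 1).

Let a_i = P(absorbed in S0 | start in state i).
Boundary conditions: a_S0 = 1, a_S3 = 0.
For each transient state i, a_i = sum_j P(i->j) * a_j:
  a_S1 = 3/20*a_S0 + 9/20*a_S1 + 2/5*a_S2 + 0*a_S3
  a_S2 = 1/5*a_S0 + 2/5*a_S1 + 3/10*a_S2 + 1/10*a_S3

Substituting a_S0 = 1 and a_S3 = 0, rearrange to (I - Q) a = r where r[i] = P(i -> S0):
  [11/20, -2/5] . (a_S1, a_S2) = 3/20
  [-2/5, 7/10] . (a_S1, a_S2) = 1/5

Solving yields:
  a_S1 = 37/45
  a_S2 = 34/45

Starting state is S2, so the absorption probability is a_S2 = 34/45.

Answer: 34/45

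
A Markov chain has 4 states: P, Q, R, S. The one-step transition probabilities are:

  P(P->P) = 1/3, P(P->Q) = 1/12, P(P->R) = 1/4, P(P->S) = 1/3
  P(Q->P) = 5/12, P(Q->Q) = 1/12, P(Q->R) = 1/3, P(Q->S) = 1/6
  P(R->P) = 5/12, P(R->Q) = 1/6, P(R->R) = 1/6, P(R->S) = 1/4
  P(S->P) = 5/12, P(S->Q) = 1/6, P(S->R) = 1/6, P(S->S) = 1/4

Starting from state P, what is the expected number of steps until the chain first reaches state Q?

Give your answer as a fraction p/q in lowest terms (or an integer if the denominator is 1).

Answer: 8

Derivation:
Let h_i = expected steps to first reach Q from state i.
Boundary: h_Q = 0.
First-step equations for the other states:
  h_P = 1 + 1/3*h_P + 1/12*h_Q + 1/4*h_R + 1/3*h_S
  h_R = 1 + 5/12*h_P + 1/6*h_Q + 1/6*h_R + 1/4*h_S
  h_S = 1 + 5/12*h_P + 1/6*h_Q + 1/6*h_R + 1/4*h_S

Substituting h_Q = 0 and rearranging gives the linear system (I - Q) h = 1:
  [2/3, -1/4, -1/3] . (h_P, h_R, h_S) = 1
  [-5/12, 5/6, -1/4] . (h_P, h_R, h_S) = 1
  [-5/12, -1/6, 3/4] . (h_P, h_R, h_S) = 1

Solving yields:
  h_P = 8
  h_R = 52/7
  h_S = 52/7

Starting state is P, so the expected hitting time is h_P = 8.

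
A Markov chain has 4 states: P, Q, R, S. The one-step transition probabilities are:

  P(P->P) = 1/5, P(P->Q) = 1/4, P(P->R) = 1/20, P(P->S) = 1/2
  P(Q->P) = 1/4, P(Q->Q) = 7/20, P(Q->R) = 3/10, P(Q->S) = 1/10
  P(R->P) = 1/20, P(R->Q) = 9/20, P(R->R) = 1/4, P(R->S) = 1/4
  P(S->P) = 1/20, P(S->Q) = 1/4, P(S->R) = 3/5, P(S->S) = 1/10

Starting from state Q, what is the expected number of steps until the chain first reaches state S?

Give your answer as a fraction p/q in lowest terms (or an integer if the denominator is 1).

Answer: 8420/1793

Derivation:
Let h_i = expected steps to first reach S from state i.
Boundary: h_S = 0.
First-step equations for the other states:
  h_P = 1 + 1/5*h_P + 1/4*h_Q + 1/20*h_R + 1/2*h_S
  h_Q = 1 + 1/4*h_P + 7/20*h_Q + 3/10*h_R + 1/10*h_S
  h_R = 1 + 1/20*h_P + 9/20*h_Q + 1/4*h_R + 1/4*h_S

Substituting h_S = 0 and rearranging gives the linear system (I - Q) h = 1:
  [4/5, -1/4, -1/20] . (h_P, h_Q, h_R) = 1
  [-1/4, 13/20, -3/10] . (h_P, h_Q, h_R) = 1
  [-1/20, -9/20, 3/4] . (h_P, h_Q, h_R) = 1

Solving yields:
  h_P = 5360/1793
  h_Q = 8420/1793
  h_R = 7800/1793

Starting state is Q, so the expected hitting time is h_Q = 8420/1793.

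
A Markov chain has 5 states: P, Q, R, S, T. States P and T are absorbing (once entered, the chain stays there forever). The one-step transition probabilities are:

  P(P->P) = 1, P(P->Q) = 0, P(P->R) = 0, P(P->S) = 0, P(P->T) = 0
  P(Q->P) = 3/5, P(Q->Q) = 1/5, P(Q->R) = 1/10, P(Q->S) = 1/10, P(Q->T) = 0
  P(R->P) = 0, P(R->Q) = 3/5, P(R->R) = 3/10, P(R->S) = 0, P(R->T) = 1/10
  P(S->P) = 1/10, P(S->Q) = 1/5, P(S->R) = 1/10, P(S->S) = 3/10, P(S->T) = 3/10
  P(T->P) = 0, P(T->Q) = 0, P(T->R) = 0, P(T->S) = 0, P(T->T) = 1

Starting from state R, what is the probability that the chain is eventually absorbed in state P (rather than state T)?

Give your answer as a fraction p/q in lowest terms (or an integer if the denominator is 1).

Let a_i = P(absorbed in P | start in state i).
Boundary conditions: a_P = 1, a_T = 0.
For each transient state i, a_i = sum_j P(i->j) * a_j:
  a_Q = 3/5*a_P + 1/5*a_Q + 1/10*a_R + 1/10*a_S + 0*a_T
  a_R = 0*a_P + 3/5*a_Q + 3/10*a_R + 0*a_S + 1/10*a_T
  a_S = 1/10*a_P + 1/5*a_Q + 1/10*a_R + 3/10*a_S + 3/10*a_T

Substituting a_P = 1 and a_T = 0, rearrange to (I - Q) a = r where r[i] = P(i -> P):
  [4/5, -1/10, -1/10] . (a_Q, a_R, a_S) = 3/5
  [-3/5, 7/10, 0] . (a_Q, a_R, a_S) = 0
  [-1/5, -1/10, 7/10] . (a_Q, a_R, a_S) = 1/10

Solving yields:
  a_Q = 301/330
  a_R = 43/55
  a_S = 17/33

Starting state is R, so the absorption probability is a_R = 43/55.

Answer: 43/55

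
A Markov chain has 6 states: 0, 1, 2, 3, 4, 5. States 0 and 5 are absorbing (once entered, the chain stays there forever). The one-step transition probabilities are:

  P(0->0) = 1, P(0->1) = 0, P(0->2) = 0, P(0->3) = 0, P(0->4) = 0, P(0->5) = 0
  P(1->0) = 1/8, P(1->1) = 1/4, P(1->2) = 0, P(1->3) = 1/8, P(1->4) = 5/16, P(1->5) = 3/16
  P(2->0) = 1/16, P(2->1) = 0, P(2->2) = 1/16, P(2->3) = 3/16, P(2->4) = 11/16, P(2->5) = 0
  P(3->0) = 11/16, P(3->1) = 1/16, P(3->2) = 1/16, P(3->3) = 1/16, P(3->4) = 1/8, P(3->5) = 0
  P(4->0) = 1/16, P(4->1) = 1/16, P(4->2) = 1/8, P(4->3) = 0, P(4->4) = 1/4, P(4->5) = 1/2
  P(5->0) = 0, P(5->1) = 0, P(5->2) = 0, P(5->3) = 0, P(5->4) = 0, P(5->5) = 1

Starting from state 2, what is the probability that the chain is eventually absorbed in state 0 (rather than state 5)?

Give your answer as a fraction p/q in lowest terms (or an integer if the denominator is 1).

Let a_i = P(absorbed in 0 | start in state i).
Boundary conditions: a_0 = 1, a_5 = 0.
For each transient state i, a_i = sum_j P(i->j) * a_j:
  a_1 = 1/8*a_0 + 1/4*a_1 + 0*a_2 + 1/8*a_3 + 5/16*a_4 + 3/16*a_5
  a_2 = 1/16*a_0 + 0*a_1 + 1/16*a_2 + 3/16*a_3 + 11/16*a_4 + 0*a_5
  a_3 = 11/16*a_0 + 1/16*a_1 + 1/16*a_2 + 1/16*a_3 + 1/8*a_4 + 0*a_5
  a_4 = 1/16*a_0 + 1/16*a_1 + 1/8*a_2 + 0*a_3 + 1/4*a_4 + 1/2*a_5

Substituting a_0 = 1 and a_5 = 0, rearrange to (I - Q) a = r where r[i] = P(i -> 0):
  [3/4, 0, -1/8, -5/16] . (a_1, a_2, a_3, a_4) = 1/8
  [0, 15/16, -3/16, -11/16] . (a_1, a_2, a_3, a_4) = 1/16
  [-1/16, -1/16, 15/16, -1/8] . (a_1, a_2, a_3, a_4) = 11/16
  [-1/16, -1/8, 0, 3/4] . (a_1, a_2, a_3, a_4) = 1/16

Solving yields:
  a_1 = 4912/13163
  a_2 = 9345/26326
  a_3 = 21193/26326
  a_4 = 2285/13163

Starting state is 2, so the absorption probability is a_2 = 9345/26326.

Answer: 9345/26326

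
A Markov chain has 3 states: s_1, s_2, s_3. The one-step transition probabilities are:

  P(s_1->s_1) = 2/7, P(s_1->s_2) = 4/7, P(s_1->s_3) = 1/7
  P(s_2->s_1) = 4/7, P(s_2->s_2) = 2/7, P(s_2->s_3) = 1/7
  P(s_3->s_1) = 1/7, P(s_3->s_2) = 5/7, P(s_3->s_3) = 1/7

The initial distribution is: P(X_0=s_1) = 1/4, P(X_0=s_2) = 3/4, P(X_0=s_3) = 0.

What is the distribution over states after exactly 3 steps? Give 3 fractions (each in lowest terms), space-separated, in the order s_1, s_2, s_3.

Propagating the distribution step by step (d_{t+1} = d_t * P):
d_0 = (s_1=1/4, s_2=3/4, s_3=0)
  d_1[s_1] = 1/4*2/7 + 3/4*4/7 + 0*1/7 = 1/2
  d_1[s_2] = 1/4*4/7 + 3/4*2/7 + 0*5/7 = 5/14
  d_1[s_3] = 1/4*1/7 + 3/4*1/7 + 0*1/7 = 1/7
d_1 = (s_1=1/2, s_2=5/14, s_3=1/7)
  d_2[s_1] = 1/2*2/7 + 5/14*4/7 + 1/7*1/7 = 18/49
  d_2[s_2] = 1/2*4/7 + 5/14*2/7 + 1/7*5/7 = 24/49
  d_2[s_3] = 1/2*1/7 + 5/14*1/7 + 1/7*1/7 = 1/7
d_2 = (s_1=18/49, s_2=24/49, s_3=1/7)
  d_3[s_1] = 18/49*2/7 + 24/49*4/7 + 1/7*1/7 = 139/343
  d_3[s_2] = 18/49*4/7 + 24/49*2/7 + 1/7*5/7 = 155/343
  d_3[s_3] = 18/49*1/7 + 24/49*1/7 + 1/7*1/7 = 1/7
d_3 = (s_1=139/343, s_2=155/343, s_3=1/7)

Answer: 139/343 155/343 1/7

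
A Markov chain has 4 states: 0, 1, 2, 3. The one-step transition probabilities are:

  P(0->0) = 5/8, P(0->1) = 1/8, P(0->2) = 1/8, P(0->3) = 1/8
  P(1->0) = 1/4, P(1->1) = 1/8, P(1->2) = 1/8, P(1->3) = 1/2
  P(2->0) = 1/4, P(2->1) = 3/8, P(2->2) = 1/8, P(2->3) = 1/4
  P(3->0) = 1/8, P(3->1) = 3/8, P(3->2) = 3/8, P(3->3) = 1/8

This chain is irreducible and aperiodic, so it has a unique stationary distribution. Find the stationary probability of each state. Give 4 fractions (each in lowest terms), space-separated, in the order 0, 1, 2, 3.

The stationary distribution satisfies pi = pi * P, i.e.:
  pi_0 = 5/8*pi_0 + 1/4*pi_1 + 1/4*pi_2 + 1/8*pi_3
  pi_1 = 1/8*pi_0 + 1/8*pi_1 + 3/8*pi_2 + 3/8*pi_3
  pi_2 = 1/8*pi_0 + 1/8*pi_1 + 1/8*pi_2 + 3/8*pi_3
  pi_3 = 1/8*pi_0 + 1/2*pi_1 + 1/4*pi_2 + 1/8*pi_3
with normalization: pi_0 + pi_1 + pi_2 + pi_3 = 1.

Using the first 3 balance equations plus normalization, the linear system A*pi = b is:
  [-3/8, 1/4, 1/4, 1/8] . pi = 0
  [1/8, -7/8, 3/8, 3/8] . pi = 0
  [1/8, 1/8, -7/8, 3/8] . pi = 0
  [1, 1, 1, 1] . pi = 1

Solving yields:
  pi_0 = 77/218
  pi_1 = 25/109
  pi_2 = 20/109
  pi_3 = 51/218

Verification (pi * P):
  77/218*5/8 + 25/109*1/4 + 20/109*1/4 + 51/218*1/8 = 77/218 = pi_0  (ok)
  77/218*1/8 + 25/109*1/8 + 20/109*3/8 + 51/218*3/8 = 25/109 = pi_1  (ok)
  77/218*1/8 + 25/109*1/8 + 20/109*1/8 + 51/218*3/8 = 20/109 = pi_2  (ok)
  77/218*1/8 + 25/109*1/2 + 20/109*1/4 + 51/218*1/8 = 51/218 = pi_3  (ok)

Answer: 77/218 25/109 20/109 51/218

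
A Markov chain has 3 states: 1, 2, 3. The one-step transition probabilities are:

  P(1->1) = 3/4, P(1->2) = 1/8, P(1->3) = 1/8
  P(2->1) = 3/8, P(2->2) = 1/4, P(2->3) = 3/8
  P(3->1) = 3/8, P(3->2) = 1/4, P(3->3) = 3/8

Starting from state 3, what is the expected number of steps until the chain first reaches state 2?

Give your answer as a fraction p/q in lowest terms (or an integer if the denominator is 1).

Answer: 40/7

Derivation:
Let h_i = expected steps to first reach 2 from state i.
Boundary: h_2 = 0.
First-step equations for the other states:
  h_1 = 1 + 3/4*h_1 + 1/8*h_2 + 1/8*h_3
  h_3 = 1 + 3/8*h_1 + 1/4*h_2 + 3/8*h_3

Substituting h_2 = 0 and rearranging gives the linear system (I - Q) h = 1:
  [1/4, -1/8] . (h_1, h_3) = 1
  [-3/8, 5/8] . (h_1, h_3) = 1

Solving yields:
  h_1 = 48/7
  h_3 = 40/7

Starting state is 3, so the expected hitting time is h_3 = 40/7.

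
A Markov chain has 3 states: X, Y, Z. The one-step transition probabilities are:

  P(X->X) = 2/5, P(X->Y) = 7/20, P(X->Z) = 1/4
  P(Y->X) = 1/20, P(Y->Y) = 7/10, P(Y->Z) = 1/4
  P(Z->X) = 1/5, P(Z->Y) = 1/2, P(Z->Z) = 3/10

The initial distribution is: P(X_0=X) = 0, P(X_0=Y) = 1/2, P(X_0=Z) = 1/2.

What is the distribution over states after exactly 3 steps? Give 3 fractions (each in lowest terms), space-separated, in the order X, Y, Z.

Answer: 2189/16000 3/5 4211/16000

Derivation:
Propagating the distribution step by step (d_{t+1} = d_t * P):
d_0 = (X=0, Y=1/2, Z=1/2)
  d_1[X] = 0*2/5 + 1/2*1/20 + 1/2*1/5 = 1/8
  d_1[Y] = 0*7/20 + 1/2*7/10 + 1/2*1/2 = 3/5
  d_1[Z] = 0*1/4 + 1/2*1/4 + 1/2*3/10 = 11/40
d_1 = (X=1/8, Y=3/5, Z=11/40)
  d_2[X] = 1/8*2/5 + 3/5*1/20 + 11/40*1/5 = 27/200
  d_2[Y] = 1/8*7/20 + 3/5*7/10 + 11/40*1/2 = 481/800
  d_2[Z] = 1/8*1/4 + 3/5*1/4 + 11/40*3/10 = 211/800
d_2 = (X=27/200, Y=481/800, Z=211/800)
  d_3[X] = 27/200*2/5 + 481/800*1/20 + 211/800*1/5 = 2189/16000
  d_3[Y] = 27/200*7/20 + 481/800*7/10 + 211/800*1/2 = 3/5
  d_3[Z] = 27/200*1/4 + 481/800*1/4 + 211/800*3/10 = 4211/16000
d_3 = (X=2189/16000, Y=3/5, Z=4211/16000)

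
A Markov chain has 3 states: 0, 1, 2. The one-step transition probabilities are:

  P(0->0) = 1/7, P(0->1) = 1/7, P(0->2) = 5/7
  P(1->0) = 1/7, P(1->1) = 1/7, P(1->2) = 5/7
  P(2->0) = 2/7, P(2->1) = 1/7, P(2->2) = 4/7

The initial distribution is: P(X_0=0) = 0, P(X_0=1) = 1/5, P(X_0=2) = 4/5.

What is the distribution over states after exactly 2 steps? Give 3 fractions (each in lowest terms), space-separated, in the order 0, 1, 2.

Answer: 8/35 1/7 22/35

Derivation:
Propagating the distribution step by step (d_{t+1} = d_t * P):
d_0 = (0=0, 1=1/5, 2=4/5)
  d_1[0] = 0*1/7 + 1/5*1/7 + 4/5*2/7 = 9/35
  d_1[1] = 0*1/7 + 1/5*1/7 + 4/5*1/7 = 1/7
  d_1[2] = 0*5/7 + 1/5*5/7 + 4/5*4/7 = 3/5
d_1 = (0=9/35, 1=1/7, 2=3/5)
  d_2[0] = 9/35*1/7 + 1/7*1/7 + 3/5*2/7 = 8/35
  d_2[1] = 9/35*1/7 + 1/7*1/7 + 3/5*1/7 = 1/7
  d_2[2] = 9/35*5/7 + 1/7*5/7 + 3/5*4/7 = 22/35
d_2 = (0=8/35, 1=1/7, 2=22/35)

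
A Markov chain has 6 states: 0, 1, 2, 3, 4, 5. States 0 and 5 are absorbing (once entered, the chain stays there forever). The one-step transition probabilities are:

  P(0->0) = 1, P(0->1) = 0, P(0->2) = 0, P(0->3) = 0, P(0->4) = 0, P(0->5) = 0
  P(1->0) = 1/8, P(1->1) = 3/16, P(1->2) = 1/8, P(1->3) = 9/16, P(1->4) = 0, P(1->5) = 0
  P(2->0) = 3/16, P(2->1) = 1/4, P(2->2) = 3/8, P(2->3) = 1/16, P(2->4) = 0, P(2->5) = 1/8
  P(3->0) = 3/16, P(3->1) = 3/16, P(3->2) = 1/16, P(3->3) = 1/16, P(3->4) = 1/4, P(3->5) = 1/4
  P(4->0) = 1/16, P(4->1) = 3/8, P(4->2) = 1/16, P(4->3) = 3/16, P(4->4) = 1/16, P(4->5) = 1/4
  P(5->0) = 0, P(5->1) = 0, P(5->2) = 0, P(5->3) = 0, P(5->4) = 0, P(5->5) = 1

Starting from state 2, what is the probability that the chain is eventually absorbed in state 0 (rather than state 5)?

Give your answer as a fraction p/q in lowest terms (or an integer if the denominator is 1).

Let a_i = P(absorbed in 0 | start in state i).
Boundary conditions: a_0 = 1, a_5 = 0.
For each transient state i, a_i = sum_j P(i->j) * a_j:
  a_1 = 1/8*a_0 + 3/16*a_1 + 1/8*a_2 + 9/16*a_3 + 0*a_4 + 0*a_5
  a_2 = 3/16*a_0 + 1/4*a_1 + 3/8*a_2 + 1/16*a_3 + 0*a_4 + 1/8*a_5
  a_3 = 3/16*a_0 + 3/16*a_1 + 1/16*a_2 + 1/16*a_3 + 1/4*a_4 + 1/4*a_5
  a_4 = 1/16*a_0 + 3/8*a_1 + 1/16*a_2 + 3/16*a_3 + 1/16*a_4 + 1/4*a_5

Substituting a_0 = 1 and a_5 = 0, rearrange to (I - Q) a = r where r[i] = P(i -> 0):
  [13/16, -1/8, -9/16, 0] . (a_1, a_2, a_3, a_4) = 1/8
  [-1/4, 5/8, -1/16, 0] . (a_1, a_2, a_3, a_4) = 3/16
  [-3/16, -1/16, 15/16, -1/4] . (a_1, a_2, a_3, a_4) = 3/16
  [-3/8, -1/16, -3/16, 15/16] . (a_1, a_2, a_3, a_4) = 1/16

Solving yields:
  a_1 = 10521/18707
  a_2 = 10687/18707
  a_3 = 8665/18707
  a_4 = 7901/18707

Starting state is 2, so the absorption probability is a_2 = 10687/18707.

Answer: 10687/18707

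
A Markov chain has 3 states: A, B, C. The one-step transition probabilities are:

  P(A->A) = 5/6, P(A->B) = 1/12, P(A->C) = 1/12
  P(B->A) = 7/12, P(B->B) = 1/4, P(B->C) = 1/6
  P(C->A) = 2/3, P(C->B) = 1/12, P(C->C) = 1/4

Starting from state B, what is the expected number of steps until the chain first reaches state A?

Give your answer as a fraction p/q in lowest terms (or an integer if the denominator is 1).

Answer: 132/79

Derivation:
Let h_i = expected steps to first reach A from state i.
Boundary: h_A = 0.
First-step equations for the other states:
  h_B = 1 + 7/12*h_A + 1/4*h_B + 1/6*h_C
  h_C = 1 + 2/3*h_A + 1/12*h_B + 1/4*h_C

Substituting h_A = 0 and rearranging gives the linear system (I - Q) h = 1:
  [3/4, -1/6] . (h_B, h_C) = 1
  [-1/12, 3/4] . (h_B, h_C) = 1

Solving yields:
  h_B = 132/79
  h_C = 120/79

Starting state is B, so the expected hitting time is h_B = 132/79.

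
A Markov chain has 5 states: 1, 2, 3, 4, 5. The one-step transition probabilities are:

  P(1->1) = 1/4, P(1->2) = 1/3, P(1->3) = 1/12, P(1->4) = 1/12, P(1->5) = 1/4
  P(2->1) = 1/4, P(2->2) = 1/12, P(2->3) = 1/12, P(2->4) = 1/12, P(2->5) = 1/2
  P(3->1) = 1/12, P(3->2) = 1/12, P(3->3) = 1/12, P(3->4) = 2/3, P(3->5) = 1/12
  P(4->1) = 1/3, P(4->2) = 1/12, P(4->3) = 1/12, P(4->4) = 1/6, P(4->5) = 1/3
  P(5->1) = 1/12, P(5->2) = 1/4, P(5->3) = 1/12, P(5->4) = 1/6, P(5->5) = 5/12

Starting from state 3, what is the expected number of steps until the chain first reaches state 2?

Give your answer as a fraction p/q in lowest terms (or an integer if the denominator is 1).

Answer: 57/10

Derivation:
Let h_i = expected steps to first reach 2 from state i.
Boundary: h_2 = 0.
First-step equations for the other states:
  h_1 = 1 + 1/4*h_1 + 1/3*h_2 + 1/12*h_3 + 1/12*h_4 + 1/4*h_5
  h_3 = 1 + 1/12*h_1 + 1/12*h_2 + 1/12*h_3 + 2/3*h_4 + 1/12*h_5
  h_4 = 1 + 1/3*h_1 + 1/12*h_2 + 1/12*h_3 + 1/6*h_4 + 1/3*h_5
  h_5 = 1 + 1/12*h_1 + 1/4*h_2 + 1/12*h_3 + 1/6*h_4 + 5/12*h_5

Substituting h_2 = 0 and rearranging gives the linear system (I - Q) h = 1:
  [3/4, -1/12, -1/12, -1/4] . (h_1, h_3, h_4, h_5) = 1
  [-1/12, 11/12, -2/3, -1/12] . (h_1, h_3, h_4, h_5) = 1
  [-1/3, -1/12, 5/6, -1/3] . (h_1, h_3, h_4, h_5) = 1
  [-1/12, -1/12, -1/6, 7/12] . (h_1, h_3, h_4, h_5) = 1

Solving yields:
  h_1 = 327/80
  h_3 = 57/10
  h_4 = 21/4
  h_5 = 369/80

Starting state is 3, so the expected hitting time is h_3 = 57/10.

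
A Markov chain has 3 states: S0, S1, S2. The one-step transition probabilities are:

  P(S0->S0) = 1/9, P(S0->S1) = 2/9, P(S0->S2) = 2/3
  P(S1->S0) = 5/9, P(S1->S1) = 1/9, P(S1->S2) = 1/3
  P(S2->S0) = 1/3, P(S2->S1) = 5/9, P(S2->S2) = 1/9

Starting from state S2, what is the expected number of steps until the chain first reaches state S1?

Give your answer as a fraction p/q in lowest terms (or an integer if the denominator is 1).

Let h_i = expected steps to first reach S1 from state i.
Boundary: h_S1 = 0.
First-step equations for the other states:
  h_S0 = 1 + 1/9*h_S0 + 2/9*h_S1 + 2/3*h_S2
  h_S2 = 1 + 1/3*h_S0 + 5/9*h_S1 + 1/9*h_S2

Substituting h_S1 = 0 and rearranging gives the linear system (I - Q) h = 1:
  [8/9, -2/3] . (h_S0, h_S2) = 1
  [-1/3, 8/9] . (h_S0, h_S2) = 1

Solving yields:
  h_S0 = 63/23
  h_S2 = 99/46

Starting state is S2, so the expected hitting time is h_S2 = 99/46.

Answer: 99/46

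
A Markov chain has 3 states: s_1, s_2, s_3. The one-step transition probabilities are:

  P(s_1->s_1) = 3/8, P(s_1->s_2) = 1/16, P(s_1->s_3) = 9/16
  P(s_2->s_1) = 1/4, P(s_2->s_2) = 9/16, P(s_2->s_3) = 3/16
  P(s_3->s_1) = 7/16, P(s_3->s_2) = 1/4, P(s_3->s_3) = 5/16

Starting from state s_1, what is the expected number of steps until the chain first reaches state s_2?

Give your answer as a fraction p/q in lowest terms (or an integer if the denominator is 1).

Let h_i = expected steps to first reach s_2 from state i.
Boundary: h_s_2 = 0.
First-step equations for the other states:
  h_s_1 = 1 + 3/8*h_s_1 + 1/16*h_s_2 + 9/16*h_s_3
  h_s_3 = 1 + 7/16*h_s_1 + 1/4*h_s_2 + 5/16*h_s_3

Substituting h_s_2 = 0 and rearranging gives the linear system (I - Q) h = 1:
  [5/8, -9/16] . (h_s_1, h_s_3) = 1
  [-7/16, 11/16] . (h_s_1, h_s_3) = 1

Solving yields:
  h_s_1 = 320/47
  h_s_3 = 272/47

Starting state is s_1, so the expected hitting time is h_s_1 = 320/47.

Answer: 320/47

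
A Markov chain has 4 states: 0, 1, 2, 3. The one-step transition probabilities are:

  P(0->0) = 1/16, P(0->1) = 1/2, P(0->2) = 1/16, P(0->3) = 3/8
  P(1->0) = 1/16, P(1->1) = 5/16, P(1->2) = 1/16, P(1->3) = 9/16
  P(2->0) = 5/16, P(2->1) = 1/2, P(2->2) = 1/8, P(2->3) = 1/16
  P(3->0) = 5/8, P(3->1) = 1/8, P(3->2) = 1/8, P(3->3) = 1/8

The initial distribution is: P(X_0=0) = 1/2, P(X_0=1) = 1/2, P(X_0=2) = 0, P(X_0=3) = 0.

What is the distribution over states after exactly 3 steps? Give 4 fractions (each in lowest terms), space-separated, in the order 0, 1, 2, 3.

Answer: 2157/8192 2749/8192 361/4096 641/2048

Derivation:
Propagating the distribution step by step (d_{t+1} = d_t * P):
d_0 = (0=1/2, 1=1/2, 2=0, 3=0)
  d_1[0] = 1/2*1/16 + 1/2*1/16 + 0*5/16 + 0*5/8 = 1/16
  d_1[1] = 1/2*1/2 + 1/2*5/16 + 0*1/2 + 0*1/8 = 13/32
  d_1[2] = 1/2*1/16 + 1/2*1/16 + 0*1/8 + 0*1/8 = 1/16
  d_1[3] = 1/2*3/8 + 1/2*9/16 + 0*1/16 + 0*1/8 = 15/32
d_1 = (0=1/16, 1=13/32, 2=1/16, 3=15/32)
  d_2[0] = 1/16*1/16 + 13/32*1/16 + 1/16*5/16 + 15/32*5/8 = 175/512
  d_2[1] = 1/16*1/2 + 13/32*5/16 + 1/16*1/2 + 15/32*1/8 = 127/512
  d_2[2] = 1/16*1/16 + 13/32*1/16 + 1/16*1/8 + 15/32*1/8 = 49/512
  d_2[3] = 1/16*3/8 + 13/32*9/16 + 1/16*1/16 + 15/32*1/8 = 161/512
d_2 = (0=175/512, 1=127/512, 2=49/512, 3=161/512)
  d_3[0] = 175/512*1/16 + 127/512*1/16 + 49/512*5/16 + 161/512*5/8 = 2157/8192
  d_3[1] = 175/512*1/2 + 127/512*5/16 + 49/512*1/2 + 161/512*1/8 = 2749/8192
  d_3[2] = 175/512*1/16 + 127/512*1/16 + 49/512*1/8 + 161/512*1/8 = 361/4096
  d_3[3] = 175/512*3/8 + 127/512*9/16 + 49/512*1/16 + 161/512*1/8 = 641/2048
d_3 = (0=2157/8192, 1=2749/8192, 2=361/4096, 3=641/2048)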